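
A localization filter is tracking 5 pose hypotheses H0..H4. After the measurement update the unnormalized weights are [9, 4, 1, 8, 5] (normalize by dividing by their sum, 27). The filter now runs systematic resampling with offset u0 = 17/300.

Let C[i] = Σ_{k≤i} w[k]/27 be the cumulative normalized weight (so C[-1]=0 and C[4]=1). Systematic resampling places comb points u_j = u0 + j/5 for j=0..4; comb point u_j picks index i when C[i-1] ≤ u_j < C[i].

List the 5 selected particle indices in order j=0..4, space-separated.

C = [1/3, 13/27, 14/27, 22/27, 1]
j=0: u_0=17/300 ∈ [0, 1/3) → index 0
j=1: u_1=77/300 ∈ [0, 1/3) → index 0
j=2: u_2=137/300 ∈ [1/3, 13/27) → index 1
j=3: u_3=197/300 ∈ [14/27, 22/27) → index 3
j=4: u_4=257/300 ∈ [22/27, 1) → index 4

0 0 1 3 4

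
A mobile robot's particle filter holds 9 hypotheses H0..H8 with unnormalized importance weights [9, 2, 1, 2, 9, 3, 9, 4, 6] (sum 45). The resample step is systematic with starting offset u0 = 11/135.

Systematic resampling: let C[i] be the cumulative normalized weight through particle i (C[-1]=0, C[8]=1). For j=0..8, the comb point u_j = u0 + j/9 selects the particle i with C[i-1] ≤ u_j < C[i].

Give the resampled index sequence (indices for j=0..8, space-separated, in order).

C = [1/5, 11/45, 4/15, 14/45, 23/45, 26/45, 7/9, 13/15, 1]
j=0: u_0=11/135 ∈ [0, 1/5) → index 0
j=1: u_1=26/135 ∈ [0, 1/5) → index 0
j=2: u_2=41/135 ∈ [4/15, 14/45) → index 3
j=3: u_3=56/135 ∈ [14/45, 23/45) → index 4
j=4: u_4=71/135 ∈ [23/45, 26/45) → index 5
j=5: u_5=86/135 ∈ [26/45, 7/9) → index 6
j=6: u_6=101/135 ∈ [26/45, 7/9) → index 6
j=7: u_7=116/135 ∈ [7/9, 13/15) → index 7
j=8: u_8=131/135 ∈ [13/15, 1) → index 8

0 0 3 4 5 6 6 7 8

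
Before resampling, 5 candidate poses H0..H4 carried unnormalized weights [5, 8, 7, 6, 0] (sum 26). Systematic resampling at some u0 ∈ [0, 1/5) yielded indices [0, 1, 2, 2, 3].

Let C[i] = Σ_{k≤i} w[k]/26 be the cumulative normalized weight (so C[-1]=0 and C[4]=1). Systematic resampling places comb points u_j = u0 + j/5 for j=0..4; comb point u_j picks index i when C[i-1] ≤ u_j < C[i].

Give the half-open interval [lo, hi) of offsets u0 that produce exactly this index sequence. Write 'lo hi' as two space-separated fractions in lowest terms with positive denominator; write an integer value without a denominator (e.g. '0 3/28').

C = [5/26, 1/2, 10/13, 1, 1]
j=0 picked index 0: u0 ∈ [0, 5/26)
j=1 picked index 1: u0 ∈ [-1/130, 3/10)
j=2 picked index 2: u0 ∈ [1/10, 24/65)
j=3 picked index 2: u0 ∈ [-1/10, 11/65)
j=4 picked index 3: u0 ∈ [-2/65, 1/5)
intersection: [1/10, 11/65)

1/10 11/65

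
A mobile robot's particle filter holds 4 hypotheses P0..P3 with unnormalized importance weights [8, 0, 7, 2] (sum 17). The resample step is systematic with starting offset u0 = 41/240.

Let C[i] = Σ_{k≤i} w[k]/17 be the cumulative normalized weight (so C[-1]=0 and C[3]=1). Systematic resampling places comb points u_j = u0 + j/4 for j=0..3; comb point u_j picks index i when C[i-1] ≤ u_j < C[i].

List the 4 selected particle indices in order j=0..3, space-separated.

C = [8/17, 8/17, 15/17, 1]
j=0: u_0=41/240 ∈ [0, 8/17) → index 0
j=1: u_1=101/240 ∈ [0, 8/17) → index 0
j=2: u_2=161/240 ∈ [8/17, 15/17) → index 2
j=3: u_3=221/240 ∈ [15/17, 1) → index 3

0 0 2 3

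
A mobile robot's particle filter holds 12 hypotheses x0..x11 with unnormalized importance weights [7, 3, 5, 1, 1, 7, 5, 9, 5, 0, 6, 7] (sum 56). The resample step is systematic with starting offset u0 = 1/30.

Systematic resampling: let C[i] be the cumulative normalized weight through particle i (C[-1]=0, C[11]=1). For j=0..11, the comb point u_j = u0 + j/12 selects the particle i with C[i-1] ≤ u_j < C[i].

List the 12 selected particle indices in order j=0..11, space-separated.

0 0 2 3 5 6 7 7 8 10 10 11

C = [1/8, 5/28, 15/56, 2/7, 17/56, 3/7, 29/56, 19/28, 43/56, 43/56, 7/8, 1]
j=0: u_0=1/30 ∈ [0, 1/8) → index 0
j=1: u_1=7/60 ∈ [0, 1/8) → index 0
j=2: u_2=1/5 ∈ [5/28, 15/56) → index 2
j=3: u_3=17/60 ∈ [15/56, 2/7) → index 3
j=4: u_4=11/30 ∈ [17/56, 3/7) → index 5
j=5: u_5=9/20 ∈ [3/7, 29/56) → index 6
j=6: u_6=8/15 ∈ [29/56, 19/28) → index 7
j=7: u_7=37/60 ∈ [29/56, 19/28) → index 7
j=8: u_8=7/10 ∈ [19/28, 43/56) → index 8
j=9: u_9=47/60 ∈ [43/56, 7/8) → index 10
j=10: u_10=13/15 ∈ [43/56, 7/8) → index 10
j=11: u_11=19/20 ∈ [7/8, 1) → index 11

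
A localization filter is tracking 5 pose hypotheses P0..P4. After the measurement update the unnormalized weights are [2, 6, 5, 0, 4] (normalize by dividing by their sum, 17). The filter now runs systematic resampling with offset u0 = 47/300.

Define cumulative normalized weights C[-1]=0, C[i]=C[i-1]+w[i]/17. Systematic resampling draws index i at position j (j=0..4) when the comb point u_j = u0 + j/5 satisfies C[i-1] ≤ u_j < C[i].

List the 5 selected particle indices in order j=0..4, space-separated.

C = [2/17, 8/17, 13/17, 13/17, 1]
j=0: u_0=47/300 ∈ [2/17, 8/17) → index 1
j=1: u_1=107/300 ∈ [2/17, 8/17) → index 1
j=2: u_2=167/300 ∈ [8/17, 13/17) → index 2
j=3: u_3=227/300 ∈ [8/17, 13/17) → index 2
j=4: u_4=287/300 ∈ [13/17, 1) → index 4

1 1 2 2 4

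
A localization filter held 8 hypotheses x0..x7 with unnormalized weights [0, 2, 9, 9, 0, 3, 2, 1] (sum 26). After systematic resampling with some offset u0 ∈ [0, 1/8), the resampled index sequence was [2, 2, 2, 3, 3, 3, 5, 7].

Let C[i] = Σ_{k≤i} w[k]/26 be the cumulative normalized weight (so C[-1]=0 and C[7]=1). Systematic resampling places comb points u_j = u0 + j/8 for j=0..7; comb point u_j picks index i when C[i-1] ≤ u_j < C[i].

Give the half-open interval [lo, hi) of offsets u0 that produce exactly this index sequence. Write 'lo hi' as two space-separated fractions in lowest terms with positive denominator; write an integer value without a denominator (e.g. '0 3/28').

9/104 1/8

C = [0, 1/13, 11/26, 10/13, 10/13, 23/26, 25/26, 1]
j=0 picked index 2: u0 ∈ [1/13, 11/26)
j=1 picked index 2: u0 ∈ [-5/104, 31/104)
j=2 picked index 2: u0 ∈ [-9/52, 9/52)
j=3 picked index 3: u0 ∈ [5/104, 41/104)
j=4 picked index 3: u0 ∈ [-1/13, 7/26)
j=5 picked index 3: u0 ∈ [-21/104, 15/104)
j=6 picked index 5: u0 ∈ [1/52, 7/52)
j=7 picked index 7: u0 ∈ [9/104, 1/8)
intersection: [9/104, 1/8)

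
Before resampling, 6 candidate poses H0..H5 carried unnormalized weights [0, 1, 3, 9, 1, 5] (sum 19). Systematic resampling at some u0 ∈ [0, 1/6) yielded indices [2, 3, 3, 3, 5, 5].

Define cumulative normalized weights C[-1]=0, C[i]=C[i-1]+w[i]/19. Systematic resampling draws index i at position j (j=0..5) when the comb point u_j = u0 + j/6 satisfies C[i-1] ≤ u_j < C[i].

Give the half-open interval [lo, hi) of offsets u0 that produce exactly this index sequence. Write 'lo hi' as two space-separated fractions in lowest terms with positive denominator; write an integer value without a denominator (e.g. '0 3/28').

4/57 1/6

C = [0, 1/19, 4/19, 13/19, 14/19, 1]
j=0 picked index 2: u0 ∈ [1/19, 4/19)
j=1 picked index 3: u0 ∈ [5/114, 59/114)
j=2 picked index 3: u0 ∈ [-7/57, 20/57)
j=3 picked index 3: u0 ∈ [-11/38, 7/38)
j=4 picked index 5: u0 ∈ [4/57, 1/3)
j=5 picked index 5: u0 ∈ [-11/114, 1/6)
intersection: [4/57, 1/6)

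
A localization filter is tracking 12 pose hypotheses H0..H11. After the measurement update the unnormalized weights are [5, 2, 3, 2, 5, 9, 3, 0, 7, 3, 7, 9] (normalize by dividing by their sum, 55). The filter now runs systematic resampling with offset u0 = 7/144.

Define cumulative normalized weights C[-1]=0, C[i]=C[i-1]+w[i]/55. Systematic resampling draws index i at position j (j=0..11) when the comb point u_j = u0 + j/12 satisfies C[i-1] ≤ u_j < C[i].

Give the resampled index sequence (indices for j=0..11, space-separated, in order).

C = [1/11, 7/55, 2/11, 12/55, 17/55, 26/55, 29/55, 29/55, 36/55, 39/55, 46/55, 1]
j=0: u_0=7/144 ∈ [0, 1/11) → index 0
j=1: u_1=19/144 ∈ [7/55, 2/11) → index 2
j=2: u_2=31/144 ∈ [2/11, 12/55) → index 3
j=3: u_3=43/144 ∈ [12/55, 17/55) → index 4
j=4: u_4=55/144 ∈ [17/55, 26/55) → index 5
j=5: u_5=67/144 ∈ [17/55, 26/55) → index 5
j=6: u_6=79/144 ∈ [29/55, 36/55) → index 8
j=7: u_7=91/144 ∈ [29/55, 36/55) → index 8
j=8: u_8=103/144 ∈ [39/55, 46/55) → index 10
j=9: u_9=115/144 ∈ [39/55, 46/55) → index 10
j=10: u_10=127/144 ∈ [46/55, 1) → index 11
j=11: u_11=139/144 ∈ [46/55, 1) → index 11

0 2 3 4 5 5 8 8 10 10 11 11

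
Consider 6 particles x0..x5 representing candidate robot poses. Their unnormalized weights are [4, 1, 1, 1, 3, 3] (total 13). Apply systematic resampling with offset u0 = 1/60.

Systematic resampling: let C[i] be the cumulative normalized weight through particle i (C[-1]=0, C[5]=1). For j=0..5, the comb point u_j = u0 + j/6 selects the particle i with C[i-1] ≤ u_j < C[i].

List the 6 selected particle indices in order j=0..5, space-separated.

C = [4/13, 5/13, 6/13, 7/13, 10/13, 1]
j=0: u_0=1/60 ∈ [0, 4/13) → index 0
j=1: u_1=11/60 ∈ [0, 4/13) → index 0
j=2: u_2=7/20 ∈ [4/13, 5/13) → index 1
j=3: u_3=31/60 ∈ [6/13, 7/13) → index 3
j=4: u_4=41/60 ∈ [7/13, 10/13) → index 4
j=5: u_5=17/20 ∈ [10/13, 1) → index 5

0 0 1 3 4 5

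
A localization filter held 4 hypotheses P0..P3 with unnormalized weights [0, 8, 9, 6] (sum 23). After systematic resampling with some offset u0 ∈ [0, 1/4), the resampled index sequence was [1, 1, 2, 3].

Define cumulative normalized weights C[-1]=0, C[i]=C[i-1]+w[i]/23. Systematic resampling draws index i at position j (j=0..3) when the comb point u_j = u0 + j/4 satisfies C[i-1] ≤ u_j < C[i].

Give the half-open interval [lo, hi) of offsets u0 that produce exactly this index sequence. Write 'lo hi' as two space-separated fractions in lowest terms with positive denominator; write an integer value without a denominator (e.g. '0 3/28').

C = [0, 8/23, 17/23, 1]
j=0 picked index 1: u0 ∈ [0, 8/23)
j=1 picked index 1: u0 ∈ [-1/4, 9/92)
j=2 picked index 2: u0 ∈ [-7/46, 11/46)
j=3 picked index 3: u0 ∈ [-1/92, 1/4)
intersection: [0, 9/92)

0 9/92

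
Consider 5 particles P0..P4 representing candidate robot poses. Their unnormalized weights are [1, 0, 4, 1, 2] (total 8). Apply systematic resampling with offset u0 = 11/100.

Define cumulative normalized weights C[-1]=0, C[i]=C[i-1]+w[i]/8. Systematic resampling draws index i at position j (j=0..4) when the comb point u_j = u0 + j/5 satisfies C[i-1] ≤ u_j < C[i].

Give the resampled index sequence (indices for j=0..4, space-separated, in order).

0 2 2 3 4

C = [1/8, 1/8, 5/8, 3/4, 1]
j=0: u_0=11/100 ∈ [0, 1/8) → index 0
j=1: u_1=31/100 ∈ [1/8, 5/8) → index 2
j=2: u_2=51/100 ∈ [1/8, 5/8) → index 2
j=3: u_3=71/100 ∈ [5/8, 3/4) → index 3
j=4: u_4=91/100 ∈ [3/4, 1) → index 4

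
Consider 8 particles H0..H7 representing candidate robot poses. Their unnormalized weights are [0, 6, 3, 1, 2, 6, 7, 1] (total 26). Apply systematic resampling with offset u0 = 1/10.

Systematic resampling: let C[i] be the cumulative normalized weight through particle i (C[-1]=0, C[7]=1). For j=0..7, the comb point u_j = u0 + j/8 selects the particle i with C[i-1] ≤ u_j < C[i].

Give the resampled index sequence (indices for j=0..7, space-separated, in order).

C = [0, 3/13, 9/26, 5/13, 6/13, 9/13, 25/26, 1]
j=0: u_0=1/10 ∈ [0, 3/13) → index 1
j=1: u_1=9/40 ∈ [0, 3/13) → index 1
j=2: u_2=7/20 ∈ [9/26, 5/13) → index 3
j=3: u_3=19/40 ∈ [6/13, 9/13) → index 5
j=4: u_4=3/5 ∈ [6/13, 9/13) → index 5
j=5: u_5=29/40 ∈ [9/13, 25/26) → index 6
j=6: u_6=17/20 ∈ [9/13, 25/26) → index 6
j=7: u_7=39/40 ∈ [25/26, 1) → index 7

1 1 3 5 5 6 6 7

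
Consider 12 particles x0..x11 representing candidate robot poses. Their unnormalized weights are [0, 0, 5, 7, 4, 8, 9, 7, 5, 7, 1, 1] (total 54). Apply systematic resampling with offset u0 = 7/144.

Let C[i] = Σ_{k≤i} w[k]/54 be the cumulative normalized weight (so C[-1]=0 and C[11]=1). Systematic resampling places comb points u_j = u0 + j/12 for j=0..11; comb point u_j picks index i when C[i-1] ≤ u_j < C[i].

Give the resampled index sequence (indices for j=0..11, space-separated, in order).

C = [0, 0, 5/54, 2/9, 8/27, 4/9, 11/18, 20/27, 5/6, 26/27, 53/54, 1]
j=0: u_0=7/144 ∈ [0, 5/54) → index 2
j=1: u_1=19/144 ∈ [5/54, 2/9) → index 3
j=2: u_2=31/144 ∈ [5/54, 2/9) → index 3
j=3: u_3=43/144 ∈ [8/27, 4/9) → index 5
j=4: u_4=55/144 ∈ [8/27, 4/9) → index 5
j=5: u_5=67/144 ∈ [4/9, 11/18) → index 6
j=6: u_6=79/144 ∈ [4/9, 11/18) → index 6
j=7: u_7=91/144 ∈ [11/18, 20/27) → index 7
j=8: u_8=103/144 ∈ [11/18, 20/27) → index 7
j=9: u_9=115/144 ∈ [20/27, 5/6) → index 8
j=10: u_10=127/144 ∈ [5/6, 26/27) → index 9
j=11: u_11=139/144 ∈ [26/27, 53/54) → index 10

2 3 3 5 5 6 6 7 7 8 9 10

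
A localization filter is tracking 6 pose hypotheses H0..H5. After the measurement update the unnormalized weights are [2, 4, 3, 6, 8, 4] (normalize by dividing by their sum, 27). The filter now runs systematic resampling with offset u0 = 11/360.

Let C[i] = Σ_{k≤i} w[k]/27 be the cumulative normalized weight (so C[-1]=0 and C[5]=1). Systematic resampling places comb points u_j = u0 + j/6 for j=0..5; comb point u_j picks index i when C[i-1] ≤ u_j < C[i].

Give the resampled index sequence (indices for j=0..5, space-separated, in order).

0 1 3 3 4 5

C = [2/27, 2/9, 1/3, 5/9, 23/27, 1]
j=0: u_0=11/360 ∈ [0, 2/27) → index 0
j=1: u_1=71/360 ∈ [2/27, 2/9) → index 1
j=2: u_2=131/360 ∈ [1/3, 5/9) → index 3
j=3: u_3=191/360 ∈ [1/3, 5/9) → index 3
j=4: u_4=251/360 ∈ [5/9, 23/27) → index 4
j=5: u_5=311/360 ∈ [23/27, 1) → index 5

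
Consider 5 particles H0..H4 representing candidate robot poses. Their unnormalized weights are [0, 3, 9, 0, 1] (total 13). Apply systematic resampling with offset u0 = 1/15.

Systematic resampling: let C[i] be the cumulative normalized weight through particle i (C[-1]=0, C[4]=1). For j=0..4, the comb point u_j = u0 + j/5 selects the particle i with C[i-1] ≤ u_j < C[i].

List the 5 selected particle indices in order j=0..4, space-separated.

1 2 2 2 2

C = [0, 3/13, 12/13, 12/13, 1]
j=0: u_0=1/15 ∈ [0, 3/13) → index 1
j=1: u_1=4/15 ∈ [3/13, 12/13) → index 2
j=2: u_2=7/15 ∈ [3/13, 12/13) → index 2
j=3: u_3=2/3 ∈ [3/13, 12/13) → index 2
j=4: u_4=13/15 ∈ [3/13, 12/13) → index 2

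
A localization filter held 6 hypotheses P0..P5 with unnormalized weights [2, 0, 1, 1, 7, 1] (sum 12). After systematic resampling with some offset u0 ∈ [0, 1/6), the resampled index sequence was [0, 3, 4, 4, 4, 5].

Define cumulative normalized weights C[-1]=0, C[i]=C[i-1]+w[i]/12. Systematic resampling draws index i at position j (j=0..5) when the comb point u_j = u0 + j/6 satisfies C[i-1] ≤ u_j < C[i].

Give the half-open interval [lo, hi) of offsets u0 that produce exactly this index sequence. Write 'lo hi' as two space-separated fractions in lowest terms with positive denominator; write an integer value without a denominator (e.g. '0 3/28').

1/12 1/6

C = [1/6, 1/6, 1/4, 1/3, 11/12, 1]
j=0 picked index 0: u0 ∈ [0, 1/6)
j=1 picked index 3: u0 ∈ [1/12, 1/6)
j=2 picked index 4: u0 ∈ [0, 7/12)
j=3 picked index 4: u0 ∈ [-1/6, 5/12)
j=4 picked index 4: u0 ∈ [-1/3, 1/4)
j=5 picked index 5: u0 ∈ [1/12, 1/6)
intersection: [1/12, 1/6)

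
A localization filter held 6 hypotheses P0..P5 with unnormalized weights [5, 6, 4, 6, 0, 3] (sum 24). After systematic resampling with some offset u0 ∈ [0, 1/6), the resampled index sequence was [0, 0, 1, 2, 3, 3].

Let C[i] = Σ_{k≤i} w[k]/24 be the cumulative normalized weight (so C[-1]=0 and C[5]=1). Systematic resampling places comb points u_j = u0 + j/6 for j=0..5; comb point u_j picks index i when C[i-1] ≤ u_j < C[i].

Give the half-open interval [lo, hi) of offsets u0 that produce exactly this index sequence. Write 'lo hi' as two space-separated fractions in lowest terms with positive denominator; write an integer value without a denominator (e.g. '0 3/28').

0 1/24

C = [5/24, 11/24, 5/8, 7/8, 7/8, 1]
j=0 picked index 0: u0 ∈ [0, 5/24)
j=1 picked index 0: u0 ∈ [-1/6, 1/24)
j=2 picked index 1: u0 ∈ [-1/8, 1/8)
j=3 picked index 2: u0 ∈ [-1/24, 1/8)
j=4 picked index 3: u0 ∈ [-1/24, 5/24)
j=5 picked index 3: u0 ∈ [-5/24, 1/24)
intersection: [0, 1/24)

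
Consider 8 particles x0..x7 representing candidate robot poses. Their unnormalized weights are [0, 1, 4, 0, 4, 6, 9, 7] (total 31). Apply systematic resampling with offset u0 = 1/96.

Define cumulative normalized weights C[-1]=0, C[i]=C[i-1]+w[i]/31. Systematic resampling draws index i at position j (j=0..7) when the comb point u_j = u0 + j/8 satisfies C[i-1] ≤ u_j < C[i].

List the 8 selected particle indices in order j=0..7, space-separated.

1 2 4 5 6 6 6 7

C = [0, 1/31, 5/31, 5/31, 9/31, 15/31, 24/31, 1]
j=0: u_0=1/96 ∈ [0, 1/31) → index 1
j=1: u_1=13/96 ∈ [1/31, 5/31) → index 2
j=2: u_2=25/96 ∈ [5/31, 9/31) → index 4
j=3: u_3=37/96 ∈ [9/31, 15/31) → index 5
j=4: u_4=49/96 ∈ [15/31, 24/31) → index 6
j=5: u_5=61/96 ∈ [15/31, 24/31) → index 6
j=6: u_6=73/96 ∈ [15/31, 24/31) → index 6
j=7: u_7=85/96 ∈ [24/31, 1) → index 7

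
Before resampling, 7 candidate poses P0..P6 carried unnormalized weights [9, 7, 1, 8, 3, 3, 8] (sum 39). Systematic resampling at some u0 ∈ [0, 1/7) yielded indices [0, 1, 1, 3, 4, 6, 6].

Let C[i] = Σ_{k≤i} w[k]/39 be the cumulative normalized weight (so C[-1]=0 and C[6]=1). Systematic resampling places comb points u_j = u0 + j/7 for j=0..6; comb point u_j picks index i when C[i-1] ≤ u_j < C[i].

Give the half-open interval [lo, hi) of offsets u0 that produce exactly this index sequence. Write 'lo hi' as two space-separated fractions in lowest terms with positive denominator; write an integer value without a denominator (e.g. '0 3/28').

8/91 34/273

C = [3/13, 16/39, 17/39, 25/39, 28/39, 31/39, 1]
j=0 picked index 0: u0 ∈ [0, 3/13)
j=1 picked index 1: u0 ∈ [8/91, 73/273)
j=2 picked index 1: u0 ∈ [-5/91, 34/273)
j=3 picked index 3: u0 ∈ [2/273, 58/273)
j=4 picked index 4: u0 ∈ [19/273, 40/273)
j=5 picked index 6: u0 ∈ [22/273, 2/7)
j=6 picked index 6: u0 ∈ [-17/273, 1/7)
intersection: [8/91, 34/273)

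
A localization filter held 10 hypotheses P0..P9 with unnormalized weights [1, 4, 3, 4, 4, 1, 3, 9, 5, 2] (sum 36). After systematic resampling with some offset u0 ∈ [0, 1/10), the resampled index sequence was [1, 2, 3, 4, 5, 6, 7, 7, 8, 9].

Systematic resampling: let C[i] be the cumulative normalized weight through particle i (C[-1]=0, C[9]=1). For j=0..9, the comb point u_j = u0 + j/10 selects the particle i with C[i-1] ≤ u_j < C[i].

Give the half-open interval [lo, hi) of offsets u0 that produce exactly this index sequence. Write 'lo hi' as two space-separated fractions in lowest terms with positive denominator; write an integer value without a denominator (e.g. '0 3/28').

C = [1/36, 5/36, 2/9, 1/3, 4/9, 17/36, 5/9, 29/36, 17/18, 1]
j=0 picked index 1: u0 ∈ [1/36, 5/36)
j=1 picked index 2: u0 ∈ [7/180, 11/90)
j=2 picked index 3: u0 ∈ [1/45, 2/15)
j=3 picked index 4: u0 ∈ [1/30, 13/90)
j=4 picked index 5: u0 ∈ [2/45, 13/180)
j=5 picked index 6: u0 ∈ [-1/36, 1/18)
j=6 picked index 7: u0 ∈ [-2/45, 37/180)
j=7 picked index 7: u0 ∈ [-13/90, 19/180)
j=8 picked index 8: u0 ∈ [1/180, 13/90)
j=9 picked index 9: u0 ∈ [2/45, 1/10)
intersection: [2/45, 1/18)

2/45 1/18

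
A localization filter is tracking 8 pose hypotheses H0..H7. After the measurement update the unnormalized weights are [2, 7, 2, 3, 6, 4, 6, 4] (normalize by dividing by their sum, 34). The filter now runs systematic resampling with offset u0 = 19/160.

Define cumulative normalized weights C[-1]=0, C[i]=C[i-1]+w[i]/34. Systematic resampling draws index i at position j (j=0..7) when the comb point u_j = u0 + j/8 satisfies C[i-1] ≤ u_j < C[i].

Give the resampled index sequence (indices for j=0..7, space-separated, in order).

1 1 3 4 5 6 6 7

C = [1/17, 9/34, 11/34, 7/17, 10/17, 12/17, 15/17, 1]
j=0: u_0=19/160 ∈ [1/17, 9/34) → index 1
j=1: u_1=39/160 ∈ [1/17, 9/34) → index 1
j=2: u_2=59/160 ∈ [11/34, 7/17) → index 3
j=3: u_3=79/160 ∈ [7/17, 10/17) → index 4
j=4: u_4=99/160 ∈ [10/17, 12/17) → index 5
j=5: u_5=119/160 ∈ [12/17, 15/17) → index 6
j=6: u_6=139/160 ∈ [12/17, 15/17) → index 6
j=7: u_7=159/160 ∈ [15/17, 1) → index 7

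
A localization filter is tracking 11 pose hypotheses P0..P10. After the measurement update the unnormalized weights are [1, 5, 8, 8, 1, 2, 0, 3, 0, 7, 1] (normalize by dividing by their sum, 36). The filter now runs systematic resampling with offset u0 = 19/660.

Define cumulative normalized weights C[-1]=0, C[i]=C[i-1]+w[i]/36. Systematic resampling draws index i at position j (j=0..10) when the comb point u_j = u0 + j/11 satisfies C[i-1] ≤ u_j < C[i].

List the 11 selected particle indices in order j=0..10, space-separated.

C = [1/36, 1/6, 7/18, 11/18, 23/36, 25/36, 25/36, 7/9, 7/9, 35/36, 1]
j=0: u_0=19/660 ∈ [1/36, 1/6) → index 1
j=1: u_1=79/660 ∈ [1/36, 1/6) → index 1
j=2: u_2=139/660 ∈ [1/6, 7/18) → index 2
j=3: u_3=199/660 ∈ [1/6, 7/18) → index 2
j=4: u_4=259/660 ∈ [7/18, 11/18) → index 3
j=5: u_5=29/60 ∈ [7/18, 11/18) → index 3
j=6: u_6=379/660 ∈ [7/18, 11/18) → index 3
j=7: u_7=439/660 ∈ [23/36, 25/36) → index 5
j=8: u_8=499/660 ∈ [25/36, 7/9) → index 7
j=9: u_9=559/660 ∈ [7/9, 35/36) → index 9
j=10: u_10=619/660 ∈ [7/9, 35/36) → index 9

1 1 2 2 3 3 3 5 7 9 9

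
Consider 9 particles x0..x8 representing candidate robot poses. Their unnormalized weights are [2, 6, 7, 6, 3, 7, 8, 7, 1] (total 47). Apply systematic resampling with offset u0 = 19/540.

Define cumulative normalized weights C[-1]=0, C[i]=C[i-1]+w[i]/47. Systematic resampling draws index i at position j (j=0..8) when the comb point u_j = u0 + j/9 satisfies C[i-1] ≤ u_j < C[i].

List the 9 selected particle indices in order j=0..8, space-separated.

C = [2/47, 8/47, 15/47, 21/47, 24/47, 31/47, 39/47, 46/47, 1]
j=0: u_0=19/540 ∈ [0, 2/47) → index 0
j=1: u_1=79/540 ∈ [2/47, 8/47) → index 1
j=2: u_2=139/540 ∈ [8/47, 15/47) → index 2
j=3: u_3=199/540 ∈ [15/47, 21/47) → index 3
j=4: u_4=259/540 ∈ [21/47, 24/47) → index 4
j=5: u_5=319/540 ∈ [24/47, 31/47) → index 5
j=6: u_6=379/540 ∈ [31/47, 39/47) → index 6
j=7: u_7=439/540 ∈ [31/47, 39/47) → index 6
j=8: u_8=499/540 ∈ [39/47, 46/47) → index 7

0 1 2 3 4 5 6 6 7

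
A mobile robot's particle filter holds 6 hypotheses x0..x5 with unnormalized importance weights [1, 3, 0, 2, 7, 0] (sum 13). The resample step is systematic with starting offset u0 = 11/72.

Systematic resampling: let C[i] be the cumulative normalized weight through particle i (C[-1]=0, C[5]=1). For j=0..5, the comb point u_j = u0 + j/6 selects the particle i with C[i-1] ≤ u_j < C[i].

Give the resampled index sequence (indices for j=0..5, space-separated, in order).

C = [1/13, 4/13, 4/13, 6/13, 1, 1]
j=0: u_0=11/72 ∈ [1/13, 4/13) → index 1
j=1: u_1=23/72 ∈ [4/13, 6/13) → index 3
j=2: u_2=35/72 ∈ [6/13, 1) → index 4
j=3: u_3=47/72 ∈ [6/13, 1) → index 4
j=4: u_4=59/72 ∈ [6/13, 1) → index 4
j=5: u_5=71/72 ∈ [6/13, 1) → index 4

1 3 4 4 4 4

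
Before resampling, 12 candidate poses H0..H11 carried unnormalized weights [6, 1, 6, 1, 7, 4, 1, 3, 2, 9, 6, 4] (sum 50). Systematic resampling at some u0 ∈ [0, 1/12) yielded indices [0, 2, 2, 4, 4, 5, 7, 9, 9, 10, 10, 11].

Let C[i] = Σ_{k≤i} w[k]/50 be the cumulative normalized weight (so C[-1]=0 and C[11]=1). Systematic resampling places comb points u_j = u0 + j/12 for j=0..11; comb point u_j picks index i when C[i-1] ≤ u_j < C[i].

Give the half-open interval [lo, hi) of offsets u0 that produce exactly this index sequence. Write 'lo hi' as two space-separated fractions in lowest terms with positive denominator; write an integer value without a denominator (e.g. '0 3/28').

C = [3/25, 7/50, 13/50, 7/25, 21/50, 1/2, 13/25, 29/50, 31/50, 4/5, 23/25, 1]
j=0 picked index 0: u0 ∈ [0, 3/25)
j=1 picked index 2: u0 ∈ [17/300, 53/300)
j=2 picked index 2: u0 ∈ [-2/75, 7/75)
j=3 picked index 4: u0 ∈ [3/100, 17/100)
j=4 picked index 4: u0 ∈ [-4/75, 13/150)
j=5 picked index 5: u0 ∈ [1/300, 1/12)
j=6 picked index 7: u0 ∈ [1/50, 2/25)
j=7 picked index 9: u0 ∈ [11/300, 13/60)
j=8 picked index 9: u0 ∈ [-7/150, 2/15)
j=9 picked index 10: u0 ∈ [1/20, 17/100)
j=10 picked index 10: u0 ∈ [-1/30, 13/150)
j=11 picked index 11: u0 ∈ [1/300, 1/12)
intersection: [17/300, 2/25)

17/300 2/25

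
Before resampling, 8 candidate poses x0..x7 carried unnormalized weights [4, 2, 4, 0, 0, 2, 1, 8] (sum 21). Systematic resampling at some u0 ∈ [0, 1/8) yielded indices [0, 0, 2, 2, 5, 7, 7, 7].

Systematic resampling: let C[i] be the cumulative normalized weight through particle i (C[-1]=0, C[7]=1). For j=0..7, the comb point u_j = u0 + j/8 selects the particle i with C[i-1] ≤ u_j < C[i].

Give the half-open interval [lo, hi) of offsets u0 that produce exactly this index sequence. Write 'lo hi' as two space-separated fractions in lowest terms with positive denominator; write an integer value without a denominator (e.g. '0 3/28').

1/28 11/168

C = [4/21, 2/7, 10/21, 10/21, 10/21, 4/7, 13/21, 1]
j=0 picked index 0: u0 ∈ [0, 4/21)
j=1 picked index 0: u0 ∈ [-1/8, 11/168)
j=2 picked index 2: u0 ∈ [1/28, 19/84)
j=3 picked index 2: u0 ∈ [-5/56, 17/168)
j=4 picked index 5: u0 ∈ [-1/42, 1/14)
j=5 picked index 7: u0 ∈ [-1/168, 3/8)
j=6 picked index 7: u0 ∈ [-11/84, 1/4)
j=7 picked index 7: u0 ∈ [-43/168, 1/8)
intersection: [1/28, 11/168)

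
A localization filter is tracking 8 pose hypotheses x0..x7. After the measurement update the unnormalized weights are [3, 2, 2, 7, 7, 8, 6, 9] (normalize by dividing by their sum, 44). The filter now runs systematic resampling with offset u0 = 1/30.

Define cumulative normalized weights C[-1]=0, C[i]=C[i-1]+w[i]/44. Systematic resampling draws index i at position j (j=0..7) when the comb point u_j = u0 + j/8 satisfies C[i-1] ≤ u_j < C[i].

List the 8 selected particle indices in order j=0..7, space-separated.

0 2 3 4 5 5 6 7

C = [3/44, 5/44, 7/44, 7/22, 21/44, 29/44, 35/44, 1]
j=0: u_0=1/30 ∈ [0, 3/44) → index 0
j=1: u_1=19/120 ∈ [5/44, 7/44) → index 2
j=2: u_2=17/60 ∈ [7/44, 7/22) → index 3
j=3: u_3=49/120 ∈ [7/22, 21/44) → index 4
j=4: u_4=8/15 ∈ [21/44, 29/44) → index 5
j=5: u_5=79/120 ∈ [21/44, 29/44) → index 5
j=6: u_6=47/60 ∈ [29/44, 35/44) → index 6
j=7: u_7=109/120 ∈ [35/44, 1) → index 7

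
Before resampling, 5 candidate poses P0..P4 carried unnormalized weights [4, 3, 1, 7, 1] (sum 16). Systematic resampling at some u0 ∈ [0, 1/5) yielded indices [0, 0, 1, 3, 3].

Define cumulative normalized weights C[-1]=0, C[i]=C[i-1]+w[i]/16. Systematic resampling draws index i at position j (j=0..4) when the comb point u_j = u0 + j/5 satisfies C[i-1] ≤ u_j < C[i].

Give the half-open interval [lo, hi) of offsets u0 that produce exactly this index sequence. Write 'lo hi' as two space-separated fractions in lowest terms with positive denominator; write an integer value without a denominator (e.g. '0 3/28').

0 3/80

C = [1/4, 7/16, 1/2, 15/16, 1]
j=0 picked index 0: u0 ∈ [0, 1/4)
j=1 picked index 0: u0 ∈ [-1/5, 1/20)
j=2 picked index 1: u0 ∈ [-3/20, 3/80)
j=3 picked index 3: u0 ∈ [-1/10, 27/80)
j=4 picked index 3: u0 ∈ [-3/10, 11/80)
intersection: [0, 3/80)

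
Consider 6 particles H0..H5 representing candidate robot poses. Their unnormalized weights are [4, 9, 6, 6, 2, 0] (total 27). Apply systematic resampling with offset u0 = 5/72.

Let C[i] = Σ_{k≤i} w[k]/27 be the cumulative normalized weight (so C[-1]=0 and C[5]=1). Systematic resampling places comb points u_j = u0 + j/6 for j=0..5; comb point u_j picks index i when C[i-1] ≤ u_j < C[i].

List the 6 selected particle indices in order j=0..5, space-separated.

C = [4/27, 13/27, 19/27, 25/27, 1, 1]
j=0: u_0=5/72 ∈ [0, 4/27) → index 0
j=1: u_1=17/72 ∈ [4/27, 13/27) → index 1
j=2: u_2=29/72 ∈ [4/27, 13/27) → index 1
j=3: u_3=41/72 ∈ [13/27, 19/27) → index 2
j=4: u_4=53/72 ∈ [19/27, 25/27) → index 3
j=5: u_5=65/72 ∈ [19/27, 25/27) → index 3

0 1 1 2 3 3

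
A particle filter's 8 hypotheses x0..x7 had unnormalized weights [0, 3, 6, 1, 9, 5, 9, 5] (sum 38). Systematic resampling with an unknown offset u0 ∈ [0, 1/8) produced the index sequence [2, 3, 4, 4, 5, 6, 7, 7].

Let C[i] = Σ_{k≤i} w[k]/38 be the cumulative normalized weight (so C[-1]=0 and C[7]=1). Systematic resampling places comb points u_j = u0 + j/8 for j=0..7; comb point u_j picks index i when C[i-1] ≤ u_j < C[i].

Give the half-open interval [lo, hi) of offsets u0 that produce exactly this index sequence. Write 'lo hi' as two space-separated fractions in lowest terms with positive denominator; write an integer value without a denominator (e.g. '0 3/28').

C = [0, 3/38, 9/38, 5/19, 1/2, 12/19, 33/38, 1]
j=0 picked index 2: u0 ∈ [3/38, 9/38)
j=1 picked index 3: u0 ∈ [17/152, 21/152)
j=2 picked index 4: u0 ∈ [1/76, 1/4)
j=3 picked index 4: u0 ∈ [-17/152, 1/8)
j=4 picked index 5: u0 ∈ [0, 5/38)
j=5 picked index 6: u0 ∈ [1/152, 37/152)
j=6 picked index 7: u0 ∈ [9/76, 1/4)
j=7 picked index 7: u0 ∈ [-1/152, 1/8)
intersection: [9/76, 1/8)

9/76 1/8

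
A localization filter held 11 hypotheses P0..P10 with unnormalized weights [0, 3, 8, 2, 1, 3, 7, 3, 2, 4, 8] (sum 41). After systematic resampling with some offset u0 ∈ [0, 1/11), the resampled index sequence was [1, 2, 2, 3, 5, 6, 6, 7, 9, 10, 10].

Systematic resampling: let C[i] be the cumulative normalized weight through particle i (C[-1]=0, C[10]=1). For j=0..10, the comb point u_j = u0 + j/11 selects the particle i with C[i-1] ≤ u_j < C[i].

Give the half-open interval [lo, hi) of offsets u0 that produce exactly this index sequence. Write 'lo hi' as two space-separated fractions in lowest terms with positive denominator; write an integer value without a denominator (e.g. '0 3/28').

C = [0, 3/41, 11/41, 13/41, 14/41, 17/41, 24/41, 27/41, 29/41, 33/41, 1]
j=0 picked index 1: u0 ∈ [0, 3/41)
j=1 picked index 2: u0 ∈ [-8/451, 80/451)
j=2 picked index 2: u0 ∈ [-49/451, 39/451)
j=3 picked index 3: u0 ∈ [-2/451, 20/451)
j=4 picked index 5: u0 ∈ [-10/451, 23/451)
j=5 picked index 6: u0 ∈ [-18/451, 59/451)
j=6 picked index 6: u0 ∈ [-59/451, 18/451)
j=7 picked index 7: u0 ∈ [-23/451, 10/451)
j=8 picked index 9: u0 ∈ [-9/451, 35/451)
j=9 picked index 10: u0 ∈ [-6/451, 2/11)
j=10 picked index 10: u0 ∈ [-47/451, 1/11)
intersection: [0, 10/451)

0 10/451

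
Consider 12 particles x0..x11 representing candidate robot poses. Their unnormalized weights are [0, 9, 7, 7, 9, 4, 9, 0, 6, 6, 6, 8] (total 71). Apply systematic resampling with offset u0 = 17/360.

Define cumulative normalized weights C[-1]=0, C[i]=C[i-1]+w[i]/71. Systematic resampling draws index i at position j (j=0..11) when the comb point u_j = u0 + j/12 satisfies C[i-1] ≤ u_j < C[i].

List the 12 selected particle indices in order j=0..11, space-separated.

1 2 2 3 4 5 6 6 8 9 10 11

C = [0, 9/71, 16/71, 23/71, 32/71, 36/71, 45/71, 45/71, 51/71, 57/71, 63/71, 1]
j=0: u_0=17/360 ∈ [0, 9/71) → index 1
j=1: u_1=47/360 ∈ [9/71, 16/71) → index 2
j=2: u_2=77/360 ∈ [9/71, 16/71) → index 2
j=3: u_3=107/360 ∈ [16/71, 23/71) → index 3
j=4: u_4=137/360 ∈ [23/71, 32/71) → index 4
j=5: u_5=167/360 ∈ [32/71, 36/71) → index 5
j=6: u_6=197/360 ∈ [36/71, 45/71) → index 6
j=7: u_7=227/360 ∈ [36/71, 45/71) → index 6
j=8: u_8=257/360 ∈ [45/71, 51/71) → index 8
j=9: u_9=287/360 ∈ [51/71, 57/71) → index 9
j=10: u_10=317/360 ∈ [57/71, 63/71) → index 10
j=11: u_11=347/360 ∈ [63/71, 1) → index 11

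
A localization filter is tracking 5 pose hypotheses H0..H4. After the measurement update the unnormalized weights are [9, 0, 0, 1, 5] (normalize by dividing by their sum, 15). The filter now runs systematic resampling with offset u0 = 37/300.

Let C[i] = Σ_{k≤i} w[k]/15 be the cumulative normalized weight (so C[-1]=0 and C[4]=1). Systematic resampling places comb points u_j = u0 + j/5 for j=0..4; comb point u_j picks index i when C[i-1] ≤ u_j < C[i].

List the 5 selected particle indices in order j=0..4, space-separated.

C = [3/5, 3/5, 3/5, 2/3, 1]
j=0: u_0=37/300 ∈ [0, 3/5) → index 0
j=1: u_1=97/300 ∈ [0, 3/5) → index 0
j=2: u_2=157/300 ∈ [0, 3/5) → index 0
j=3: u_3=217/300 ∈ [2/3, 1) → index 4
j=4: u_4=277/300 ∈ [2/3, 1) → index 4

0 0 0 4 4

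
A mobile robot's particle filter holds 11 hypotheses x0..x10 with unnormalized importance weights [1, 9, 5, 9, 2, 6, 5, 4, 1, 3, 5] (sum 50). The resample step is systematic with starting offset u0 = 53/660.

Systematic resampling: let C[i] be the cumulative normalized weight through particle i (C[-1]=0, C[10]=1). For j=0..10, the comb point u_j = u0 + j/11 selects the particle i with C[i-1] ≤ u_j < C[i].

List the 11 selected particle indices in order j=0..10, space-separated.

1 1 2 3 3 5 5 6 7 9 10

C = [1/50, 1/5, 3/10, 12/25, 13/25, 16/25, 37/50, 41/50, 21/25, 9/10, 1]
j=0: u_0=53/660 ∈ [1/50, 1/5) → index 1
j=1: u_1=113/660 ∈ [1/50, 1/5) → index 1
j=2: u_2=173/660 ∈ [1/5, 3/10) → index 2
j=3: u_3=233/660 ∈ [3/10, 12/25) → index 3
j=4: u_4=293/660 ∈ [3/10, 12/25) → index 3
j=5: u_5=353/660 ∈ [13/25, 16/25) → index 5
j=6: u_6=413/660 ∈ [13/25, 16/25) → index 5
j=7: u_7=43/60 ∈ [16/25, 37/50) → index 6
j=8: u_8=533/660 ∈ [37/50, 41/50) → index 7
j=9: u_9=593/660 ∈ [21/25, 9/10) → index 9
j=10: u_10=653/660 ∈ [9/10, 1) → index 10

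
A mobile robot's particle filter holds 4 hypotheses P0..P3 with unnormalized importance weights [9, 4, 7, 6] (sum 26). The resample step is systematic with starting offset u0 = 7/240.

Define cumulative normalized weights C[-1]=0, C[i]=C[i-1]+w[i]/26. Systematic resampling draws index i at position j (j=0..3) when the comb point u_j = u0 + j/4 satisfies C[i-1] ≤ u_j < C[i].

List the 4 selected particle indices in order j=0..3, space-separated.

0 0 2 3

C = [9/26, 1/2, 10/13, 1]
j=0: u_0=7/240 ∈ [0, 9/26) → index 0
j=1: u_1=67/240 ∈ [0, 9/26) → index 0
j=2: u_2=127/240 ∈ [1/2, 10/13) → index 2
j=3: u_3=187/240 ∈ [10/13, 1) → index 3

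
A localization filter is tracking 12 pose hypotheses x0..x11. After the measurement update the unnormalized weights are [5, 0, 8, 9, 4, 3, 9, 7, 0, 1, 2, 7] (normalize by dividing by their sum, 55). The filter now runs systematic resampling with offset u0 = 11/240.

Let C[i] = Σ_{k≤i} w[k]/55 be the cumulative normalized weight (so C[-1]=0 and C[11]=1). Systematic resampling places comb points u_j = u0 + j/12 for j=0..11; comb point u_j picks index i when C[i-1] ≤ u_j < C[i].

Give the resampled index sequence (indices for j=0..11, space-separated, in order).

0 2 2 3 3 4 6 6 7 7 11 11

C = [1/11, 1/11, 13/55, 2/5, 26/55, 29/55, 38/55, 9/11, 9/11, 46/55, 48/55, 1]
j=0: u_0=11/240 ∈ [0, 1/11) → index 0
j=1: u_1=31/240 ∈ [1/11, 13/55) → index 2
j=2: u_2=17/80 ∈ [1/11, 13/55) → index 2
j=3: u_3=71/240 ∈ [13/55, 2/5) → index 3
j=4: u_4=91/240 ∈ [13/55, 2/5) → index 3
j=5: u_5=37/80 ∈ [2/5, 26/55) → index 4
j=6: u_6=131/240 ∈ [29/55, 38/55) → index 6
j=7: u_7=151/240 ∈ [29/55, 38/55) → index 6
j=8: u_8=57/80 ∈ [38/55, 9/11) → index 7
j=9: u_9=191/240 ∈ [38/55, 9/11) → index 7
j=10: u_10=211/240 ∈ [48/55, 1) → index 11
j=11: u_11=77/80 ∈ [48/55, 1) → index 11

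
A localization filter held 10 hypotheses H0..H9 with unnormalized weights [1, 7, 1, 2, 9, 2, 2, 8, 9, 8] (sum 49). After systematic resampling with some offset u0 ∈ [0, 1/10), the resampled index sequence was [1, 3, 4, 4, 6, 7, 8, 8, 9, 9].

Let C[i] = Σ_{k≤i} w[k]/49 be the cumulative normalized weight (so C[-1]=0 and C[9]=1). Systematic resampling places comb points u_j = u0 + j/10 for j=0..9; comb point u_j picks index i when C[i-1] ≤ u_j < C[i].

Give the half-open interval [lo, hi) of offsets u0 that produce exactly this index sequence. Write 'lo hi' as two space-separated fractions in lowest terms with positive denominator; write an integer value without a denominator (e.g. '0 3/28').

41/490 22/245

C = [1/49, 8/49, 9/49, 11/49, 20/49, 22/49, 24/49, 32/49, 41/49, 1]
j=0 picked index 1: u0 ∈ [1/49, 8/49)
j=1 picked index 3: u0 ∈ [41/490, 61/490)
j=2 picked index 4: u0 ∈ [6/245, 51/245)
j=3 picked index 4: u0 ∈ [-37/490, 53/490)
j=4 picked index 6: u0 ∈ [12/245, 22/245)
j=5 picked index 7: u0 ∈ [-1/98, 15/98)
j=6 picked index 8: u0 ∈ [13/245, 58/245)
j=7 picked index 8: u0 ∈ [-23/490, 67/490)
j=8 picked index 9: u0 ∈ [9/245, 1/5)
j=9 picked index 9: u0 ∈ [-31/490, 1/10)
intersection: [41/490, 22/245)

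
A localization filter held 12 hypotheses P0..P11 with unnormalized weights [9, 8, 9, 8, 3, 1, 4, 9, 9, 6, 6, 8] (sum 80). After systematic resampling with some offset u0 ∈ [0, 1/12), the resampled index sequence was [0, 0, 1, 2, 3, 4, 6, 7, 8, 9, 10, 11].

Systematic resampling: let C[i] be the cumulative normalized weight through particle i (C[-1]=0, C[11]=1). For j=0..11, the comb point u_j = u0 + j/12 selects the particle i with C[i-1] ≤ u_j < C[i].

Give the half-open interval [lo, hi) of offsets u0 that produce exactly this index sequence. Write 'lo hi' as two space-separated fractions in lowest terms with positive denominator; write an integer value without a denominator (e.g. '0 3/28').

1/120 1/40

C = [9/80, 17/80, 13/40, 17/40, 37/80, 19/40, 21/40, 51/80, 3/4, 33/40, 9/10, 1]
j=0 picked index 0: u0 ∈ [0, 9/80)
j=1 picked index 0: u0 ∈ [-1/12, 7/240)
j=2 picked index 1: u0 ∈ [-13/240, 11/240)
j=3 picked index 2: u0 ∈ [-3/80, 3/40)
j=4 picked index 3: u0 ∈ [-1/120, 11/120)
j=5 picked index 4: u0 ∈ [1/120, 11/240)
j=6 picked index 6: u0 ∈ [-1/40, 1/40)
j=7 picked index 7: u0 ∈ [-7/120, 13/240)
j=8 picked index 8: u0 ∈ [-7/240, 1/12)
j=9 picked index 9: u0 ∈ [0, 3/40)
j=10 picked index 10: u0 ∈ [-1/120, 1/15)
j=11 picked index 11: u0 ∈ [-1/60, 1/12)
intersection: [1/120, 1/40)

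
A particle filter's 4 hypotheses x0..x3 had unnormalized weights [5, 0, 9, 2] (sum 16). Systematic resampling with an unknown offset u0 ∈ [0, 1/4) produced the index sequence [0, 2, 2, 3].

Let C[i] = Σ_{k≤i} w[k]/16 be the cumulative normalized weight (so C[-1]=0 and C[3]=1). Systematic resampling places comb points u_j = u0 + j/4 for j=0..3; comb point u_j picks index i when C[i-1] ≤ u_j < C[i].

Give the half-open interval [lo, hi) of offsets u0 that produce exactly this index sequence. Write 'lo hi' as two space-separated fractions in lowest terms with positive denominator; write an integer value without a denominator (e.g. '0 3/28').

C = [5/16, 5/16, 7/8, 1]
j=0 picked index 0: u0 ∈ [0, 5/16)
j=1 picked index 2: u0 ∈ [1/16, 5/8)
j=2 picked index 2: u0 ∈ [-3/16, 3/8)
j=3 picked index 3: u0 ∈ [1/8, 1/4)
intersection: [1/8, 1/4)

1/8 1/4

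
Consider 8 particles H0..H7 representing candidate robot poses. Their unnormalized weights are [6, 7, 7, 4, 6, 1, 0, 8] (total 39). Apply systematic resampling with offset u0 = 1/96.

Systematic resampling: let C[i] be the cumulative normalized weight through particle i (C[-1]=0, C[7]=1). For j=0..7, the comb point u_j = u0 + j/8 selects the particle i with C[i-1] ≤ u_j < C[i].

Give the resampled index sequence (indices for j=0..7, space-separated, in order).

C = [2/13, 1/3, 20/39, 8/13, 10/13, 31/39, 31/39, 1]
j=0: u_0=1/96 ∈ [0, 2/13) → index 0
j=1: u_1=13/96 ∈ [0, 2/13) → index 0
j=2: u_2=25/96 ∈ [2/13, 1/3) → index 1
j=3: u_3=37/96 ∈ [1/3, 20/39) → index 2
j=4: u_4=49/96 ∈ [1/3, 20/39) → index 2
j=5: u_5=61/96 ∈ [8/13, 10/13) → index 4
j=6: u_6=73/96 ∈ [8/13, 10/13) → index 4
j=7: u_7=85/96 ∈ [31/39, 1) → index 7

0 0 1 2 2 4 4 7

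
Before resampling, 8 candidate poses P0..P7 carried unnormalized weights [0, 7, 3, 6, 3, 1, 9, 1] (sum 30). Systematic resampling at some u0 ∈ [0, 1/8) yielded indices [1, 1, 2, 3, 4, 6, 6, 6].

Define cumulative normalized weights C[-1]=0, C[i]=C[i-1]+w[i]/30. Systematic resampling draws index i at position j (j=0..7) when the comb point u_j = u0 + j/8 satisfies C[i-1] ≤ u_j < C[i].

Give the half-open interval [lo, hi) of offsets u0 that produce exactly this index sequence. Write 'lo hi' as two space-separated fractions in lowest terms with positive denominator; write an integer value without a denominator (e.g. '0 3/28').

C = [0, 7/30, 1/3, 8/15, 19/30, 2/3, 29/30, 1]
j=0 picked index 1: u0 ∈ [0, 7/30)
j=1 picked index 1: u0 ∈ [-1/8, 13/120)
j=2 picked index 2: u0 ∈ [-1/60, 1/12)
j=3 picked index 3: u0 ∈ [-1/24, 19/120)
j=4 picked index 4: u0 ∈ [1/30, 2/15)
j=5 picked index 6: u0 ∈ [1/24, 41/120)
j=6 picked index 6: u0 ∈ [-1/12, 13/60)
j=7 picked index 6: u0 ∈ [-5/24, 11/120)
intersection: [1/24, 1/12)

1/24 1/12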